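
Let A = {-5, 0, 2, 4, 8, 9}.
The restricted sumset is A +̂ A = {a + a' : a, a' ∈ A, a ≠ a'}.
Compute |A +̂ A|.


Restricted sumset: A +̂ A = {a + a' : a ∈ A, a' ∈ A, a ≠ a'}.
Equivalently, take A + A and drop any sum 2a that is achievable ONLY as a + a for a ∈ A (i.e. sums representable only with equal summands).
Enumerate pairs (a, a') with a < a' (symmetric, so each unordered pair gives one sum; this covers all a ≠ a'):
  -5 + 0 = -5
  -5 + 2 = -3
  -5 + 4 = -1
  -5 + 8 = 3
  -5 + 9 = 4
  0 + 2 = 2
  0 + 4 = 4
  0 + 8 = 8
  0 + 9 = 9
  2 + 4 = 6
  2 + 8 = 10
  2 + 9 = 11
  4 + 8 = 12
  4 + 9 = 13
  8 + 9 = 17
Collected distinct sums: {-5, -3, -1, 2, 3, 4, 6, 8, 9, 10, 11, 12, 13, 17}
|A +̂ A| = 14
(Reference bound: |A +̂ A| ≥ 2|A| - 3 for |A| ≥ 2, with |A| = 6 giving ≥ 9.)

|A +̂ A| = 14


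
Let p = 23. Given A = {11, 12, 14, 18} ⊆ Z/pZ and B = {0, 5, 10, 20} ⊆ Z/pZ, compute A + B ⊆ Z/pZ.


Work in Z/23Z: reduce every sum a + b modulo 23.
Enumerate all 16 pairs:
a = 11: 11+0=11, 11+5=16, 11+10=21, 11+20=8
a = 12: 12+0=12, 12+5=17, 12+10=22, 12+20=9
a = 14: 14+0=14, 14+5=19, 14+10=1, 14+20=11
a = 18: 18+0=18, 18+5=0, 18+10=5, 18+20=15
Distinct residues collected: {0, 1, 5, 8, 9, 11, 12, 14, 15, 16, 17, 18, 19, 21, 22}
|A + B| = 15 (out of 23 total residues).

A + B = {0, 1, 5, 8, 9, 11, 12, 14, 15, 16, 17, 18, 19, 21, 22}


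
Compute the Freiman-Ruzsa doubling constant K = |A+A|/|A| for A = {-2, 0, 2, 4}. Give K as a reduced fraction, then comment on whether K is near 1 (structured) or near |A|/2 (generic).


|A| = 4.
Compute A + A by enumerating all 16 pairs.
A + A = {-4, -2, 0, 2, 4, 6, 8}, so |A + A| = 7.
K = |A + A| / |A| = 7/4 (already in lowest terms) ≈ 1.7500.
Reference: AP of size 4 gives K = 7/4 ≈ 1.7500; a fully generic set of size 4 gives K ≈ 2.5000.

|A| = 4, |A + A| = 7, K = 7/4.


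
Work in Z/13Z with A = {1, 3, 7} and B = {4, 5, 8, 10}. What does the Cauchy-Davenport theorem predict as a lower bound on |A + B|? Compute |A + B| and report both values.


Cauchy-Davenport: |A + B| ≥ min(p, |A| + |B| - 1) for A, B nonempty in Z/pZ.
|A| = 3, |B| = 4, p = 13.
CD lower bound = min(13, 3 + 4 - 1) = min(13, 6) = 6.
Compute A + B mod 13 directly:
a = 1: 1+4=5, 1+5=6, 1+8=9, 1+10=11
a = 3: 3+4=7, 3+5=8, 3+8=11, 3+10=0
a = 7: 7+4=11, 7+5=12, 7+8=2, 7+10=4
A + B = {0, 2, 4, 5, 6, 7, 8, 9, 11, 12}, so |A + B| = 10.
Verify: 10 ≥ 6? Yes ✓.

CD lower bound = 6, actual |A + B| = 10.


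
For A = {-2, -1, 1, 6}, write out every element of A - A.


A - A = {a - a' : a, a' ∈ A}.
Compute a - a' for each ordered pair (a, a'):
a = -2: -2--2=0, -2--1=-1, -2-1=-3, -2-6=-8
a = -1: -1--2=1, -1--1=0, -1-1=-2, -1-6=-7
a = 1: 1--2=3, 1--1=2, 1-1=0, 1-6=-5
a = 6: 6--2=8, 6--1=7, 6-1=5, 6-6=0
Collecting distinct values (and noting 0 appears from a-a):
A - A = {-8, -7, -5, -3, -2, -1, 0, 1, 2, 3, 5, 7, 8}
|A - A| = 13

A - A = {-8, -7, -5, -3, -2, -1, 0, 1, 2, 3, 5, 7, 8}


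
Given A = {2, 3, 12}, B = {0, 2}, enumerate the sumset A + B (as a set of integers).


A + B = {a + b : a ∈ A, b ∈ B}.
Enumerate all |A|·|B| = 3·2 = 6 pairs (a, b) and collect distinct sums.
a = 2: 2+0=2, 2+2=4
a = 3: 3+0=3, 3+2=5
a = 12: 12+0=12, 12+2=14
Collecting distinct sums: A + B = {2, 3, 4, 5, 12, 14}
|A + B| = 6

A + B = {2, 3, 4, 5, 12, 14}


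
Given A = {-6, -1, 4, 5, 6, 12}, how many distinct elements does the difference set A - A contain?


A - A = {a - a' : a, a' ∈ A}; |A| = 6.
Bounds: 2|A|-1 ≤ |A - A| ≤ |A|² - |A| + 1, i.e. 11 ≤ |A - A| ≤ 31.
Note: 0 ∈ A - A always (from a - a). The set is symmetric: if d ∈ A - A then -d ∈ A - A.
Enumerate nonzero differences d = a - a' with a > a' (then include -d):
Positive differences: {1, 2, 5, 6, 7, 8, 10, 11, 12, 13, 18}
Full difference set: {0} ∪ (positive diffs) ∪ (negative diffs).
|A - A| = 1 + 2·11 = 23 (matches direct enumeration: 23).

|A - A| = 23


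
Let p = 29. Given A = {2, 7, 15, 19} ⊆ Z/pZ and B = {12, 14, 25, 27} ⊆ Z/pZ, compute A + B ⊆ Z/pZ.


Work in Z/29Z: reduce every sum a + b modulo 29.
Enumerate all 16 pairs:
a = 2: 2+12=14, 2+14=16, 2+25=27, 2+27=0
a = 7: 7+12=19, 7+14=21, 7+25=3, 7+27=5
a = 15: 15+12=27, 15+14=0, 15+25=11, 15+27=13
a = 19: 19+12=2, 19+14=4, 19+25=15, 19+27=17
Distinct residues collected: {0, 2, 3, 4, 5, 11, 13, 14, 15, 16, 17, 19, 21, 27}
|A + B| = 14 (out of 29 total residues).

A + B = {0, 2, 3, 4, 5, 11, 13, 14, 15, 16, 17, 19, 21, 27}


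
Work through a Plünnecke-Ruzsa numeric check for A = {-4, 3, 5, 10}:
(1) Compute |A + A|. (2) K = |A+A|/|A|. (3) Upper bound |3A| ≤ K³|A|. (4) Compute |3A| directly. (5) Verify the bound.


|A| = 4.
Step 1: Compute A + A by enumerating all 16 pairs.
A + A = {-8, -1, 1, 6, 8, 10, 13, 15, 20}, so |A + A| = 9.
Step 2: Doubling constant K = |A + A|/|A| = 9/4 = 9/4 ≈ 2.2500.
Step 3: Plünnecke-Ruzsa gives |3A| ≤ K³·|A| = (2.2500)³ · 4 ≈ 45.5625.
Step 4: Compute 3A = A + A + A directly by enumerating all triples (a,b,c) ∈ A³; |3A| = 16.
Step 5: Check 16 ≤ 45.5625? Yes ✓.

K = 9/4, Plünnecke-Ruzsa bound K³|A| ≈ 45.5625, |3A| = 16, inequality holds.


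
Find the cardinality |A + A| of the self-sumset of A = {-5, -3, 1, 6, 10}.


A + A = {a + a' : a, a' ∈ A}; |A| = 5.
General bounds: 2|A| - 1 ≤ |A + A| ≤ |A|(|A|+1)/2, i.e. 9 ≤ |A + A| ≤ 15.
Lower bound 2|A|-1 is attained iff A is an arithmetic progression.
Enumerate sums a + a' for a ≤ a' (symmetric, so this suffices):
a = -5: -5+-5=-10, -5+-3=-8, -5+1=-4, -5+6=1, -5+10=5
a = -3: -3+-3=-6, -3+1=-2, -3+6=3, -3+10=7
a = 1: 1+1=2, 1+6=7, 1+10=11
a = 6: 6+6=12, 6+10=16
a = 10: 10+10=20
Distinct sums: {-10, -8, -6, -4, -2, 1, 2, 3, 5, 7, 11, 12, 16, 20}
|A + A| = 14

|A + A| = 14


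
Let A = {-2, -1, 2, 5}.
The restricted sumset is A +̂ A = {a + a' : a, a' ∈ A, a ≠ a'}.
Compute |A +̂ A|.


Restricted sumset: A +̂ A = {a + a' : a ∈ A, a' ∈ A, a ≠ a'}.
Equivalently, take A + A and drop any sum 2a that is achievable ONLY as a + a for a ∈ A (i.e. sums representable only with equal summands).
Enumerate pairs (a, a') with a < a' (symmetric, so each unordered pair gives one sum; this covers all a ≠ a'):
  -2 + -1 = -3
  -2 + 2 = 0
  -2 + 5 = 3
  -1 + 2 = 1
  -1 + 5 = 4
  2 + 5 = 7
Collected distinct sums: {-3, 0, 1, 3, 4, 7}
|A +̂ A| = 6
(Reference bound: |A +̂ A| ≥ 2|A| - 3 for |A| ≥ 2, with |A| = 4 giving ≥ 5.)

|A +̂ A| = 6


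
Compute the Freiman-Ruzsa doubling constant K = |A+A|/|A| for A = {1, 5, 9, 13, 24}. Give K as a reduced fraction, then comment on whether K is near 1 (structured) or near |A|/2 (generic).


|A| = 5.
Compute A + A by enumerating all 25 pairs.
A + A = {2, 6, 10, 14, 18, 22, 25, 26, 29, 33, 37, 48}, so |A + A| = 12.
K = |A + A| / |A| = 12/5 (already in lowest terms) ≈ 2.4000.
Reference: AP of size 5 gives K = 9/5 ≈ 1.8000; a fully generic set of size 5 gives K ≈ 3.0000.

|A| = 5, |A + A| = 12, K = 12/5.


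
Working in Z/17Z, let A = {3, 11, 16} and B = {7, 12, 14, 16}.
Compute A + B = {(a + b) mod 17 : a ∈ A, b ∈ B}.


Work in Z/17Z: reduce every sum a + b modulo 17.
Enumerate all 12 pairs:
a = 3: 3+7=10, 3+12=15, 3+14=0, 3+16=2
a = 11: 11+7=1, 11+12=6, 11+14=8, 11+16=10
a = 16: 16+7=6, 16+12=11, 16+14=13, 16+16=15
Distinct residues collected: {0, 1, 2, 6, 8, 10, 11, 13, 15}
|A + B| = 9 (out of 17 total residues).

A + B = {0, 1, 2, 6, 8, 10, 11, 13, 15}


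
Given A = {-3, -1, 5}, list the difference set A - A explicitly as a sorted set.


A - A = {a - a' : a, a' ∈ A}.
Compute a - a' for each ordered pair (a, a'):
a = -3: -3--3=0, -3--1=-2, -3-5=-8
a = -1: -1--3=2, -1--1=0, -1-5=-6
a = 5: 5--3=8, 5--1=6, 5-5=0
Collecting distinct values (and noting 0 appears from a-a):
A - A = {-8, -6, -2, 0, 2, 6, 8}
|A - A| = 7

A - A = {-8, -6, -2, 0, 2, 6, 8}


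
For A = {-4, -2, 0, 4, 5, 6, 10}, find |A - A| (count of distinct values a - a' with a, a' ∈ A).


A - A = {a - a' : a, a' ∈ A}; |A| = 7.
Bounds: 2|A|-1 ≤ |A - A| ≤ |A|² - |A| + 1, i.e. 13 ≤ |A - A| ≤ 43.
Note: 0 ∈ A - A always (from a - a). The set is symmetric: if d ∈ A - A then -d ∈ A - A.
Enumerate nonzero differences d = a - a' with a > a' (then include -d):
Positive differences: {1, 2, 4, 5, 6, 7, 8, 9, 10, 12, 14}
Full difference set: {0} ∪ (positive diffs) ∪ (negative diffs).
|A - A| = 1 + 2·11 = 23 (matches direct enumeration: 23).

|A - A| = 23


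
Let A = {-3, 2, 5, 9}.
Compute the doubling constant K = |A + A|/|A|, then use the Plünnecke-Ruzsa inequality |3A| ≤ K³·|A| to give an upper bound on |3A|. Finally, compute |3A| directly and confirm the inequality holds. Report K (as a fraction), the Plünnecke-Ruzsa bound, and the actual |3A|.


|A| = 4.
Step 1: Compute A + A by enumerating all 16 pairs.
A + A = {-6, -1, 2, 4, 6, 7, 10, 11, 14, 18}, so |A + A| = 10.
Step 2: Doubling constant K = |A + A|/|A| = 10/4 = 10/4 ≈ 2.5000.
Step 3: Plünnecke-Ruzsa gives |3A| ≤ K³·|A| = (2.5000)³ · 4 ≈ 62.5000.
Step 4: Compute 3A = A + A + A directly by enumerating all triples (a,b,c) ∈ A³; |3A| = 19.
Step 5: Check 19 ≤ 62.5000? Yes ✓.

K = 10/4, Plünnecke-Ruzsa bound K³|A| ≈ 62.5000, |3A| = 19, inequality holds.


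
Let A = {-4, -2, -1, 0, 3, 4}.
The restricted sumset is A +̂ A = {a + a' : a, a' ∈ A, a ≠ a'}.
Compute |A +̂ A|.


Restricted sumset: A +̂ A = {a + a' : a ∈ A, a' ∈ A, a ≠ a'}.
Equivalently, take A + A and drop any sum 2a that is achievable ONLY as a + a for a ∈ A (i.e. sums representable only with equal summands).
Enumerate pairs (a, a') with a < a' (symmetric, so each unordered pair gives one sum; this covers all a ≠ a'):
  -4 + -2 = -6
  -4 + -1 = -5
  -4 + 0 = -4
  -4 + 3 = -1
  -4 + 4 = 0
  -2 + -1 = -3
  -2 + 0 = -2
  -2 + 3 = 1
  -2 + 4 = 2
  -1 + 0 = -1
  -1 + 3 = 2
  -1 + 4 = 3
  0 + 3 = 3
  0 + 4 = 4
  3 + 4 = 7
Collected distinct sums: {-6, -5, -4, -3, -2, -1, 0, 1, 2, 3, 4, 7}
|A +̂ A| = 12
(Reference bound: |A +̂ A| ≥ 2|A| - 3 for |A| ≥ 2, with |A| = 6 giving ≥ 9.)

|A +̂ A| = 12


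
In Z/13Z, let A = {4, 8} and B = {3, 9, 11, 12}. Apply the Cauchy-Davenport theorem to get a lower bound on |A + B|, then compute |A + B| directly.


Cauchy-Davenport: |A + B| ≥ min(p, |A| + |B| - 1) for A, B nonempty in Z/pZ.
|A| = 2, |B| = 4, p = 13.
CD lower bound = min(13, 2 + 4 - 1) = min(13, 5) = 5.
Compute A + B mod 13 directly:
a = 4: 4+3=7, 4+9=0, 4+11=2, 4+12=3
a = 8: 8+3=11, 8+9=4, 8+11=6, 8+12=7
A + B = {0, 2, 3, 4, 6, 7, 11}, so |A + B| = 7.
Verify: 7 ≥ 5? Yes ✓.

CD lower bound = 5, actual |A + B| = 7.


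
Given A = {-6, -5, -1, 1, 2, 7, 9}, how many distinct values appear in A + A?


A + A = {a + a' : a, a' ∈ A}; |A| = 7.
General bounds: 2|A| - 1 ≤ |A + A| ≤ |A|(|A|+1)/2, i.e. 13 ≤ |A + A| ≤ 28.
Lower bound 2|A|-1 is attained iff A is an arithmetic progression.
Enumerate sums a + a' for a ≤ a' (symmetric, so this suffices):
a = -6: -6+-6=-12, -6+-5=-11, -6+-1=-7, -6+1=-5, -6+2=-4, -6+7=1, -6+9=3
a = -5: -5+-5=-10, -5+-1=-6, -5+1=-4, -5+2=-3, -5+7=2, -5+9=4
a = -1: -1+-1=-2, -1+1=0, -1+2=1, -1+7=6, -1+9=8
a = 1: 1+1=2, 1+2=3, 1+7=8, 1+9=10
a = 2: 2+2=4, 2+7=9, 2+9=11
a = 7: 7+7=14, 7+9=16
a = 9: 9+9=18
Distinct sums: {-12, -11, -10, -7, -6, -5, -4, -3, -2, 0, 1, 2, 3, 4, 6, 8, 9, 10, 11, 14, 16, 18}
|A + A| = 22

|A + A| = 22


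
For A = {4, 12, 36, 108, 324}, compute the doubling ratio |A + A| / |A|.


|A| = 5.
Compute A + A by enumerating all 25 pairs.
A + A = {8, 16, 24, 40, 48, 72, 112, 120, 144, 216, 328, 336, 360, 432, 648}, so |A + A| = 15.
K = |A + A| / |A| = 15/5 = 3/1 ≈ 3.0000.
Reference: AP of size 5 gives K = 9/5 ≈ 1.8000; a fully generic set of size 5 gives K ≈ 3.0000.

|A| = 5, |A + A| = 15, K = 15/5 = 3/1.


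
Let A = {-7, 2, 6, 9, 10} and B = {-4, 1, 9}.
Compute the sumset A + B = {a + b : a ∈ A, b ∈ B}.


A + B = {a + b : a ∈ A, b ∈ B}.
Enumerate all |A|·|B| = 5·3 = 15 pairs (a, b) and collect distinct sums.
a = -7: -7+-4=-11, -7+1=-6, -7+9=2
a = 2: 2+-4=-2, 2+1=3, 2+9=11
a = 6: 6+-4=2, 6+1=7, 6+9=15
a = 9: 9+-4=5, 9+1=10, 9+9=18
a = 10: 10+-4=6, 10+1=11, 10+9=19
Collecting distinct sums: A + B = {-11, -6, -2, 2, 3, 5, 6, 7, 10, 11, 15, 18, 19}
|A + B| = 13

A + B = {-11, -6, -2, 2, 3, 5, 6, 7, 10, 11, 15, 18, 19}


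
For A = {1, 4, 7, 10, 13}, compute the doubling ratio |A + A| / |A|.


|A| = 5.
Compute A + A by enumerating all 25 pairs.
A + A = {2, 5, 8, 11, 14, 17, 20, 23, 26}, so |A + A| = 9.
K = |A + A| / |A| = 9/5 (already in lowest terms) ≈ 1.8000.
Reference: AP of size 5 gives K = 9/5 ≈ 1.8000; a fully generic set of size 5 gives K ≈ 3.0000.

|A| = 5, |A + A| = 9, K = 9/5.


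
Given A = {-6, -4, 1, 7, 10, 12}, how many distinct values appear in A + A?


A + A = {a + a' : a, a' ∈ A}; |A| = 6.
General bounds: 2|A| - 1 ≤ |A + A| ≤ |A|(|A|+1)/2, i.e. 11 ≤ |A + A| ≤ 21.
Lower bound 2|A|-1 is attained iff A is an arithmetic progression.
Enumerate sums a + a' for a ≤ a' (symmetric, so this suffices):
a = -6: -6+-6=-12, -6+-4=-10, -6+1=-5, -6+7=1, -6+10=4, -6+12=6
a = -4: -4+-4=-8, -4+1=-3, -4+7=3, -4+10=6, -4+12=8
a = 1: 1+1=2, 1+7=8, 1+10=11, 1+12=13
a = 7: 7+7=14, 7+10=17, 7+12=19
a = 10: 10+10=20, 10+12=22
a = 12: 12+12=24
Distinct sums: {-12, -10, -8, -5, -3, 1, 2, 3, 4, 6, 8, 11, 13, 14, 17, 19, 20, 22, 24}
|A + A| = 19

|A + A| = 19


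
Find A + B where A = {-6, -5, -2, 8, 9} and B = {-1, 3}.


A + B = {a + b : a ∈ A, b ∈ B}.
Enumerate all |A|·|B| = 5·2 = 10 pairs (a, b) and collect distinct sums.
a = -6: -6+-1=-7, -6+3=-3
a = -5: -5+-1=-6, -5+3=-2
a = -2: -2+-1=-3, -2+3=1
a = 8: 8+-1=7, 8+3=11
a = 9: 9+-1=8, 9+3=12
Collecting distinct sums: A + B = {-7, -6, -3, -2, 1, 7, 8, 11, 12}
|A + B| = 9

A + B = {-7, -6, -3, -2, 1, 7, 8, 11, 12}


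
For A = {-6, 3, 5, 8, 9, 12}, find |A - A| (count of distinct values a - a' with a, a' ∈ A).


A - A = {a - a' : a, a' ∈ A}; |A| = 6.
Bounds: 2|A|-1 ≤ |A - A| ≤ |A|² - |A| + 1, i.e. 11 ≤ |A - A| ≤ 31.
Note: 0 ∈ A - A always (from a - a). The set is symmetric: if d ∈ A - A then -d ∈ A - A.
Enumerate nonzero differences d = a - a' with a > a' (then include -d):
Positive differences: {1, 2, 3, 4, 5, 6, 7, 9, 11, 14, 15, 18}
Full difference set: {0} ∪ (positive diffs) ∪ (negative diffs).
|A - A| = 1 + 2·12 = 25 (matches direct enumeration: 25).

|A - A| = 25


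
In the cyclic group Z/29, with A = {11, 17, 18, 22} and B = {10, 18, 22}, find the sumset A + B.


Work in Z/29Z: reduce every sum a + b modulo 29.
Enumerate all 12 pairs:
a = 11: 11+10=21, 11+18=0, 11+22=4
a = 17: 17+10=27, 17+18=6, 17+22=10
a = 18: 18+10=28, 18+18=7, 18+22=11
a = 22: 22+10=3, 22+18=11, 22+22=15
Distinct residues collected: {0, 3, 4, 6, 7, 10, 11, 15, 21, 27, 28}
|A + B| = 11 (out of 29 total residues).

A + B = {0, 3, 4, 6, 7, 10, 11, 15, 21, 27, 28}


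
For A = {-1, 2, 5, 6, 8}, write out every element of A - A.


A - A = {a - a' : a, a' ∈ A}.
Compute a - a' for each ordered pair (a, a'):
a = -1: -1--1=0, -1-2=-3, -1-5=-6, -1-6=-7, -1-8=-9
a = 2: 2--1=3, 2-2=0, 2-5=-3, 2-6=-4, 2-8=-6
a = 5: 5--1=6, 5-2=3, 5-5=0, 5-6=-1, 5-8=-3
a = 6: 6--1=7, 6-2=4, 6-5=1, 6-6=0, 6-8=-2
a = 8: 8--1=9, 8-2=6, 8-5=3, 8-6=2, 8-8=0
Collecting distinct values (and noting 0 appears from a-a):
A - A = {-9, -7, -6, -4, -3, -2, -1, 0, 1, 2, 3, 4, 6, 7, 9}
|A - A| = 15

A - A = {-9, -7, -6, -4, -3, -2, -1, 0, 1, 2, 3, 4, 6, 7, 9}


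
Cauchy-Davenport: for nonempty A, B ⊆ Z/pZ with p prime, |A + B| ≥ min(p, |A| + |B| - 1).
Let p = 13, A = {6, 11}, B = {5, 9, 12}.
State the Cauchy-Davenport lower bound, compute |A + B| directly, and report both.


Cauchy-Davenport: |A + B| ≥ min(p, |A| + |B| - 1) for A, B nonempty in Z/pZ.
|A| = 2, |B| = 3, p = 13.
CD lower bound = min(13, 2 + 3 - 1) = min(13, 4) = 4.
Compute A + B mod 13 directly:
a = 6: 6+5=11, 6+9=2, 6+12=5
a = 11: 11+5=3, 11+9=7, 11+12=10
A + B = {2, 3, 5, 7, 10, 11}, so |A + B| = 6.
Verify: 6 ≥ 4? Yes ✓.

CD lower bound = 4, actual |A + B| = 6.


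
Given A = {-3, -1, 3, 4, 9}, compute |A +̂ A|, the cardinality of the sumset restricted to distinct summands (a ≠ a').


Restricted sumset: A +̂ A = {a + a' : a ∈ A, a' ∈ A, a ≠ a'}.
Equivalently, take A + A and drop any sum 2a that is achievable ONLY as a + a for a ∈ A (i.e. sums representable only with equal summands).
Enumerate pairs (a, a') with a < a' (symmetric, so each unordered pair gives one sum; this covers all a ≠ a'):
  -3 + -1 = -4
  -3 + 3 = 0
  -3 + 4 = 1
  -3 + 9 = 6
  -1 + 3 = 2
  -1 + 4 = 3
  -1 + 9 = 8
  3 + 4 = 7
  3 + 9 = 12
  4 + 9 = 13
Collected distinct sums: {-4, 0, 1, 2, 3, 6, 7, 8, 12, 13}
|A +̂ A| = 10
(Reference bound: |A +̂ A| ≥ 2|A| - 3 for |A| ≥ 2, with |A| = 5 giving ≥ 7.)

|A +̂ A| = 10


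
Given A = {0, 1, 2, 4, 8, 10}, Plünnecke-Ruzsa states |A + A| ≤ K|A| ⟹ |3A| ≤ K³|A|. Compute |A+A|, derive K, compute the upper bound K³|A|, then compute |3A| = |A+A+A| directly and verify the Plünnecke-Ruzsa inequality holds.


|A| = 6.
Step 1: Compute A + A by enumerating all 36 pairs.
A + A = {0, 1, 2, 3, 4, 5, 6, 8, 9, 10, 11, 12, 14, 16, 18, 20}, so |A + A| = 16.
Step 2: Doubling constant K = |A + A|/|A| = 16/6 = 16/6 ≈ 2.6667.
Step 3: Plünnecke-Ruzsa gives |3A| ≤ K³·|A| = (2.6667)³ · 6 ≈ 113.7778.
Step 4: Compute 3A = A + A + A directly by enumerating all triples (a,b,c) ∈ A³; |3A| = 27.
Step 5: Check 27 ≤ 113.7778? Yes ✓.

K = 16/6, Plünnecke-Ruzsa bound K³|A| ≈ 113.7778, |3A| = 27, inequality holds.


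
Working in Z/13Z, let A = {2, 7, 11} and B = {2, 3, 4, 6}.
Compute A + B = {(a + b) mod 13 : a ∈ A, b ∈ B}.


Work in Z/13Z: reduce every sum a + b modulo 13.
Enumerate all 12 pairs:
a = 2: 2+2=4, 2+3=5, 2+4=6, 2+6=8
a = 7: 7+2=9, 7+3=10, 7+4=11, 7+6=0
a = 11: 11+2=0, 11+3=1, 11+4=2, 11+6=4
Distinct residues collected: {0, 1, 2, 4, 5, 6, 8, 9, 10, 11}
|A + B| = 10 (out of 13 total residues).

A + B = {0, 1, 2, 4, 5, 6, 8, 9, 10, 11}


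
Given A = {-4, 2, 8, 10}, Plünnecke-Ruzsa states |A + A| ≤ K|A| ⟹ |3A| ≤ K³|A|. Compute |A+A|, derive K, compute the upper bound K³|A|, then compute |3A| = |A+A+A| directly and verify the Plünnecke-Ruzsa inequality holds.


|A| = 4.
Step 1: Compute A + A by enumerating all 16 pairs.
A + A = {-8, -2, 4, 6, 10, 12, 16, 18, 20}, so |A + A| = 9.
Step 2: Doubling constant K = |A + A|/|A| = 9/4 = 9/4 ≈ 2.2500.
Step 3: Plünnecke-Ruzsa gives |3A| ≤ K³·|A| = (2.2500)³ · 4 ≈ 45.5625.
Step 4: Compute 3A = A + A + A directly by enumerating all triples (a,b,c) ∈ A³; |3A| = 16.
Step 5: Check 16 ≤ 45.5625? Yes ✓.

K = 9/4, Plünnecke-Ruzsa bound K³|A| ≈ 45.5625, |3A| = 16, inequality holds.


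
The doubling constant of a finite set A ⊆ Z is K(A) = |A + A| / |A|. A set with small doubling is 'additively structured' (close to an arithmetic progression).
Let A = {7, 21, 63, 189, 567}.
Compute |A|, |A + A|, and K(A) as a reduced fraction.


|A| = 5.
Compute A + A by enumerating all 25 pairs.
A + A = {14, 28, 42, 70, 84, 126, 196, 210, 252, 378, 574, 588, 630, 756, 1134}, so |A + A| = 15.
K = |A + A| / |A| = 15/5 = 3/1 ≈ 3.0000.
Reference: AP of size 5 gives K = 9/5 ≈ 1.8000; a fully generic set of size 5 gives K ≈ 3.0000.

|A| = 5, |A + A| = 15, K = 15/5 = 3/1.


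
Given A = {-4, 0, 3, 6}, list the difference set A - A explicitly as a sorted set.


A - A = {a - a' : a, a' ∈ A}.
Compute a - a' for each ordered pair (a, a'):
a = -4: -4--4=0, -4-0=-4, -4-3=-7, -4-6=-10
a = 0: 0--4=4, 0-0=0, 0-3=-3, 0-6=-6
a = 3: 3--4=7, 3-0=3, 3-3=0, 3-6=-3
a = 6: 6--4=10, 6-0=6, 6-3=3, 6-6=0
Collecting distinct values (and noting 0 appears from a-a):
A - A = {-10, -7, -6, -4, -3, 0, 3, 4, 6, 7, 10}
|A - A| = 11

A - A = {-10, -7, -6, -4, -3, 0, 3, 4, 6, 7, 10}


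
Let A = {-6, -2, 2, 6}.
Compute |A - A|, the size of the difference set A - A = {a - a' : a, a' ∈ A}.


A - A = {a - a' : a, a' ∈ A}; |A| = 4.
Bounds: 2|A|-1 ≤ |A - A| ≤ |A|² - |A| + 1, i.e. 7 ≤ |A - A| ≤ 13.
Note: 0 ∈ A - A always (from a - a). The set is symmetric: if d ∈ A - A then -d ∈ A - A.
Enumerate nonzero differences d = a - a' with a > a' (then include -d):
Positive differences: {4, 8, 12}
Full difference set: {0} ∪ (positive diffs) ∪ (negative diffs).
|A - A| = 1 + 2·3 = 7 (matches direct enumeration: 7).

|A - A| = 7


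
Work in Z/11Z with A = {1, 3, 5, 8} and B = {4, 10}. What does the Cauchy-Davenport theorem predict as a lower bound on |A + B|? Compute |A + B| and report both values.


Cauchy-Davenport: |A + B| ≥ min(p, |A| + |B| - 1) for A, B nonempty in Z/pZ.
|A| = 4, |B| = 2, p = 11.
CD lower bound = min(11, 4 + 2 - 1) = min(11, 5) = 5.
Compute A + B mod 11 directly:
a = 1: 1+4=5, 1+10=0
a = 3: 3+4=7, 3+10=2
a = 5: 5+4=9, 5+10=4
a = 8: 8+4=1, 8+10=7
A + B = {0, 1, 2, 4, 5, 7, 9}, so |A + B| = 7.
Verify: 7 ≥ 5? Yes ✓.

CD lower bound = 5, actual |A + B| = 7.


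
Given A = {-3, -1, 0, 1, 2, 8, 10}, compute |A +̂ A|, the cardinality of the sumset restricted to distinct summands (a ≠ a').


Restricted sumset: A +̂ A = {a + a' : a ∈ A, a' ∈ A, a ≠ a'}.
Equivalently, take A + A and drop any sum 2a that is achievable ONLY as a + a for a ∈ A (i.e. sums representable only with equal summands).
Enumerate pairs (a, a') with a < a' (symmetric, so each unordered pair gives one sum; this covers all a ≠ a'):
  -3 + -1 = -4
  -3 + 0 = -3
  -3 + 1 = -2
  -3 + 2 = -1
  -3 + 8 = 5
  -3 + 10 = 7
  -1 + 0 = -1
  -1 + 1 = 0
  -1 + 2 = 1
  -1 + 8 = 7
  -1 + 10 = 9
  0 + 1 = 1
  0 + 2 = 2
  0 + 8 = 8
  0 + 10 = 10
  1 + 2 = 3
  1 + 8 = 9
  1 + 10 = 11
  2 + 8 = 10
  2 + 10 = 12
  8 + 10 = 18
Collected distinct sums: {-4, -3, -2, -1, 0, 1, 2, 3, 5, 7, 8, 9, 10, 11, 12, 18}
|A +̂ A| = 16
(Reference bound: |A +̂ A| ≥ 2|A| - 3 for |A| ≥ 2, with |A| = 7 giving ≥ 11.)

|A +̂ A| = 16


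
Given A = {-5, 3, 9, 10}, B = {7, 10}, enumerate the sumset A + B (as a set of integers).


A + B = {a + b : a ∈ A, b ∈ B}.
Enumerate all |A|·|B| = 4·2 = 8 pairs (a, b) and collect distinct sums.
a = -5: -5+7=2, -5+10=5
a = 3: 3+7=10, 3+10=13
a = 9: 9+7=16, 9+10=19
a = 10: 10+7=17, 10+10=20
Collecting distinct sums: A + B = {2, 5, 10, 13, 16, 17, 19, 20}
|A + B| = 8

A + B = {2, 5, 10, 13, 16, 17, 19, 20}


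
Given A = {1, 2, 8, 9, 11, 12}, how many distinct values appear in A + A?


A + A = {a + a' : a, a' ∈ A}; |A| = 6.
General bounds: 2|A| - 1 ≤ |A + A| ≤ |A|(|A|+1)/2, i.e. 11 ≤ |A + A| ≤ 21.
Lower bound 2|A|-1 is attained iff A is an arithmetic progression.
Enumerate sums a + a' for a ≤ a' (symmetric, so this suffices):
a = 1: 1+1=2, 1+2=3, 1+8=9, 1+9=10, 1+11=12, 1+12=13
a = 2: 2+2=4, 2+8=10, 2+9=11, 2+11=13, 2+12=14
a = 8: 8+8=16, 8+9=17, 8+11=19, 8+12=20
a = 9: 9+9=18, 9+11=20, 9+12=21
a = 11: 11+11=22, 11+12=23
a = 12: 12+12=24
Distinct sums: {2, 3, 4, 9, 10, 11, 12, 13, 14, 16, 17, 18, 19, 20, 21, 22, 23, 24}
|A + A| = 18

|A + A| = 18


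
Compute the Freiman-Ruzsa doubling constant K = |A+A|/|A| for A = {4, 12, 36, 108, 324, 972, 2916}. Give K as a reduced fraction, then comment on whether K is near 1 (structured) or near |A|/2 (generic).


|A| = 7.
Compute A + A by enumerating all 49 pairs.
A + A = {8, 16, 24, 40, 48, 72, 112, 120, 144, 216, 328, 336, 360, 432, 648, 976, 984, 1008, 1080, 1296, 1944, 2920, 2928, 2952, 3024, 3240, 3888, 5832}, so |A + A| = 28.
K = |A + A| / |A| = 28/7 = 4/1 ≈ 4.0000.
Reference: AP of size 7 gives K = 13/7 ≈ 1.8571; a fully generic set of size 7 gives K ≈ 4.0000.

|A| = 7, |A + A| = 28, K = 28/7 = 4/1.


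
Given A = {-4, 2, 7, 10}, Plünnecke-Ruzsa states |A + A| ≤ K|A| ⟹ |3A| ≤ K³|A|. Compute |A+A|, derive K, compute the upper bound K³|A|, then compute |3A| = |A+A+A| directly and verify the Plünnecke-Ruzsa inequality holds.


|A| = 4.
Step 1: Compute A + A by enumerating all 16 pairs.
A + A = {-8, -2, 3, 4, 6, 9, 12, 14, 17, 20}, so |A + A| = 10.
Step 2: Doubling constant K = |A + A|/|A| = 10/4 = 10/4 ≈ 2.5000.
Step 3: Plünnecke-Ruzsa gives |3A| ≤ K³·|A| = (2.5000)³ · 4 ≈ 62.5000.
Step 4: Compute 3A = A + A + A directly by enumerating all triples (a,b,c) ∈ A³; |3A| = 19.
Step 5: Check 19 ≤ 62.5000? Yes ✓.

K = 10/4, Plünnecke-Ruzsa bound K³|A| ≈ 62.5000, |3A| = 19, inequality holds.


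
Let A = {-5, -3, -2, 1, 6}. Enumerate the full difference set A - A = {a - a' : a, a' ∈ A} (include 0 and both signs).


A - A = {a - a' : a, a' ∈ A}.
Compute a - a' for each ordered pair (a, a'):
a = -5: -5--5=0, -5--3=-2, -5--2=-3, -5-1=-6, -5-6=-11
a = -3: -3--5=2, -3--3=0, -3--2=-1, -3-1=-4, -3-6=-9
a = -2: -2--5=3, -2--3=1, -2--2=0, -2-1=-3, -2-6=-8
a = 1: 1--5=6, 1--3=4, 1--2=3, 1-1=0, 1-6=-5
a = 6: 6--5=11, 6--3=9, 6--2=8, 6-1=5, 6-6=0
Collecting distinct values (and noting 0 appears from a-a):
A - A = {-11, -9, -8, -6, -5, -4, -3, -2, -1, 0, 1, 2, 3, 4, 5, 6, 8, 9, 11}
|A - A| = 19

A - A = {-11, -9, -8, -6, -5, -4, -3, -2, -1, 0, 1, 2, 3, 4, 5, 6, 8, 9, 11}


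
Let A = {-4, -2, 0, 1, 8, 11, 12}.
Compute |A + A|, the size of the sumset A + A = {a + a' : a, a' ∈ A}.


A + A = {a + a' : a, a' ∈ A}; |A| = 7.
General bounds: 2|A| - 1 ≤ |A + A| ≤ |A|(|A|+1)/2, i.e. 13 ≤ |A + A| ≤ 28.
Lower bound 2|A|-1 is attained iff A is an arithmetic progression.
Enumerate sums a + a' for a ≤ a' (symmetric, so this suffices):
a = -4: -4+-4=-8, -4+-2=-6, -4+0=-4, -4+1=-3, -4+8=4, -4+11=7, -4+12=8
a = -2: -2+-2=-4, -2+0=-2, -2+1=-1, -2+8=6, -2+11=9, -2+12=10
a = 0: 0+0=0, 0+1=1, 0+8=8, 0+11=11, 0+12=12
a = 1: 1+1=2, 1+8=9, 1+11=12, 1+12=13
a = 8: 8+8=16, 8+11=19, 8+12=20
a = 11: 11+11=22, 11+12=23
a = 12: 12+12=24
Distinct sums: {-8, -6, -4, -3, -2, -1, 0, 1, 2, 4, 6, 7, 8, 9, 10, 11, 12, 13, 16, 19, 20, 22, 23, 24}
|A + A| = 24

|A + A| = 24


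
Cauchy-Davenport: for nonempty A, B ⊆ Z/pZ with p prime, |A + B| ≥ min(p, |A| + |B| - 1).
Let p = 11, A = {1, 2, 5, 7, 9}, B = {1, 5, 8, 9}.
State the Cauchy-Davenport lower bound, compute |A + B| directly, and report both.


Cauchy-Davenport: |A + B| ≥ min(p, |A| + |B| - 1) for A, B nonempty in Z/pZ.
|A| = 5, |B| = 4, p = 11.
CD lower bound = min(11, 5 + 4 - 1) = min(11, 8) = 8.
Compute A + B mod 11 directly:
a = 1: 1+1=2, 1+5=6, 1+8=9, 1+9=10
a = 2: 2+1=3, 2+5=7, 2+8=10, 2+9=0
a = 5: 5+1=6, 5+5=10, 5+8=2, 5+9=3
a = 7: 7+1=8, 7+5=1, 7+8=4, 7+9=5
a = 9: 9+1=10, 9+5=3, 9+8=6, 9+9=7
A + B = {0, 1, 2, 3, 4, 5, 6, 7, 8, 9, 10}, so |A + B| = 11.
Verify: 11 ≥ 8? Yes ✓.

CD lower bound = 8, actual |A + B| = 11.


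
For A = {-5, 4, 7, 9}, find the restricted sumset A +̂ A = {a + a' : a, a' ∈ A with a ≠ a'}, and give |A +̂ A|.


Restricted sumset: A +̂ A = {a + a' : a ∈ A, a' ∈ A, a ≠ a'}.
Equivalently, take A + A and drop any sum 2a that is achievable ONLY as a + a for a ∈ A (i.e. sums representable only with equal summands).
Enumerate pairs (a, a') with a < a' (symmetric, so each unordered pair gives one sum; this covers all a ≠ a'):
  -5 + 4 = -1
  -5 + 7 = 2
  -5 + 9 = 4
  4 + 7 = 11
  4 + 9 = 13
  7 + 9 = 16
Collected distinct sums: {-1, 2, 4, 11, 13, 16}
|A +̂ A| = 6
(Reference bound: |A +̂ A| ≥ 2|A| - 3 for |A| ≥ 2, with |A| = 4 giving ≥ 5.)

|A +̂ A| = 6


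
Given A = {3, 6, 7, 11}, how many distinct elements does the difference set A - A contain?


A - A = {a - a' : a, a' ∈ A}; |A| = 4.
Bounds: 2|A|-1 ≤ |A - A| ≤ |A|² - |A| + 1, i.e. 7 ≤ |A - A| ≤ 13.
Note: 0 ∈ A - A always (from a - a). The set is symmetric: if d ∈ A - A then -d ∈ A - A.
Enumerate nonzero differences d = a - a' with a > a' (then include -d):
Positive differences: {1, 3, 4, 5, 8}
Full difference set: {0} ∪ (positive diffs) ∪ (negative diffs).
|A - A| = 1 + 2·5 = 11 (matches direct enumeration: 11).

|A - A| = 11


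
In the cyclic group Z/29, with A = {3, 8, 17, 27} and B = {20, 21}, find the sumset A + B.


Work in Z/29Z: reduce every sum a + b modulo 29.
Enumerate all 8 pairs:
a = 3: 3+20=23, 3+21=24
a = 8: 8+20=28, 8+21=0
a = 17: 17+20=8, 17+21=9
a = 27: 27+20=18, 27+21=19
Distinct residues collected: {0, 8, 9, 18, 19, 23, 24, 28}
|A + B| = 8 (out of 29 total residues).

A + B = {0, 8, 9, 18, 19, 23, 24, 28}


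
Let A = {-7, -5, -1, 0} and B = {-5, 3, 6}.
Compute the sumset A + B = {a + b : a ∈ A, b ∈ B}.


A + B = {a + b : a ∈ A, b ∈ B}.
Enumerate all |A|·|B| = 4·3 = 12 pairs (a, b) and collect distinct sums.
a = -7: -7+-5=-12, -7+3=-4, -7+6=-1
a = -5: -5+-5=-10, -5+3=-2, -5+6=1
a = -1: -1+-5=-6, -1+3=2, -1+6=5
a = 0: 0+-5=-5, 0+3=3, 0+6=6
Collecting distinct sums: A + B = {-12, -10, -6, -5, -4, -2, -1, 1, 2, 3, 5, 6}
|A + B| = 12

A + B = {-12, -10, -6, -5, -4, -2, -1, 1, 2, 3, 5, 6}


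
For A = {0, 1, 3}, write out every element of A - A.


A - A = {a - a' : a, a' ∈ A}.
Compute a - a' for each ordered pair (a, a'):
a = 0: 0-0=0, 0-1=-1, 0-3=-3
a = 1: 1-0=1, 1-1=0, 1-3=-2
a = 3: 3-0=3, 3-1=2, 3-3=0
Collecting distinct values (and noting 0 appears from a-a):
A - A = {-3, -2, -1, 0, 1, 2, 3}
|A - A| = 7

A - A = {-3, -2, -1, 0, 1, 2, 3}


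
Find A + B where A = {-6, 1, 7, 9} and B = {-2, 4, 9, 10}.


A + B = {a + b : a ∈ A, b ∈ B}.
Enumerate all |A|·|B| = 4·4 = 16 pairs (a, b) and collect distinct sums.
a = -6: -6+-2=-8, -6+4=-2, -6+9=3, -6+10=4
a = 1: 1+-2=-1, 1+4=5, 1+9=10, 1+10=11
a = 7: 7+-2=5, 7+4=11, 7+9=16, 7+10=17
a = 9: 9+-2=7, 9+4=13, 9+9=18, 9+10=19
Collecting distinct sums: A + B = {-8, -2, -1, 3, 4, 5, 7, 10, 11, 13, 16, 17, 18, 19}
|A + B| = 14

A + B = {-8, -2, -1, 3, 4, 5, 7, 10, 11, 13, 16, 17, 18, 19}


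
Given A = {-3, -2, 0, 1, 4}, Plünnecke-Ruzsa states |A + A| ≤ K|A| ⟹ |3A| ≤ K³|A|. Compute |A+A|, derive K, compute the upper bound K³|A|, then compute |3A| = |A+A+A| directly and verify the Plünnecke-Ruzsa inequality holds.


|A| = 5.
Step 1: Compute A + A by enumerating all 25 pairs.
A + A = {-6, -5, -4, -3, -2, -1, 0, 1, 2, 4, 5, 8}, so |A + A| = 12.
Step 2: Doubling constant K = |A + A|/|A| = 12/5 = 12/5 ≈ 2.4000.
Step 3: Plünnecke-Ruzsa gives |3A| ≤ K³·|A| = (2.4000)³ · 5 ≈ 69.1200.
Step 4: Compute 3A = A + A + A directly by enumerating all triples (a,b,c) ∈ A³; |3A| = 19.
Step 5: Check 19 ≤ 69.1200? Yes ✓.

K = 12/5, Plünnecke-Ruzsa bound K³|A| ≈ 69.1200, |3A| = 19, inequality holds.


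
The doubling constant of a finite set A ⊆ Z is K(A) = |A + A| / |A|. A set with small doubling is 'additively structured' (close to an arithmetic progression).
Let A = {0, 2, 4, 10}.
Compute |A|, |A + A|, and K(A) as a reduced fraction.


|A| = 4.
Compute A + A by enumerating all 16 pairs.
A + A = {0, 2, 4, 6, 8, 10, 12, 14, 20}, so |A + A| = 9.
K = |A + A| / |A| = 9/4 (already in lowest terms) ≈ 2.2500.
Reference: AP of size 4 gives K = 7/4 ≈ 1.7500; a fully generic set of size 4 gives K ≈ 2.5000.

|A| = 4, |A + A| = 9, K = 9/4.


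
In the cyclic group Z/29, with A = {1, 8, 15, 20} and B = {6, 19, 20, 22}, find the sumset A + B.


Work in Z/29Z: reduce every sum a + b modulo 29.
Enumerate all 16 pairs:
a = 1: 1+6=7, 1+19=20, 1+20=21, 1+22=23
a = 8: 8+6=14, 8+19=27, 8+20=28, 8+22=1
a = 15: 15+6=21, 15+19=5, 15+20=6, 15+22=8
a = 20: 20+6=26, 20+19=10, 20+20=11, 20+22=13
Distinct residues collected: {1, 5, 6, 7, 8, 10, 11, 13, 14, 20, 21, 23, 26, 27, 28}
|A + B| = 15 (out of 29 total residues).

A + B = {1, 5, 6, 7, 8, 10, 11, 13, 14, 20, 21, 23, 26, 27, 28}


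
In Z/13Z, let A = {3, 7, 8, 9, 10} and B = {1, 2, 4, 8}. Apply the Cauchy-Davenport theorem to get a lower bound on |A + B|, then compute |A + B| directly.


Cauchy-Davenport: |A + B| ≥ min(p, |A| + |B| - 1) for A, B nonempty in Z/pZ.
|A| = 5, |B| = 4, p = 13.
CD lower bound = min(13, 5 + 4 - 1) = min(13, 8) = 8.
Compute A + B mod 13 directly:
a = 3: 3+1=4, 3+2=5, 3+4=7, 3+8=11
a = 7: 7+1=8, 7+2=9, 7+4=11, 7+8=2
a = 8: 8+1=9, 8+2=10, 8+4=12, 8+8=3
a = 9: 9+1=10, 9+2=11, 9+4=0, 9+8=4
a = 10: 10+1=11, 10+2=12, 10+4=1, 10+8=5
A + B = {0, 1, 2, 3, 4, 5, 7, 8, 9, 10, 11, 12}, so |A + B| = 12.
Verify: 12 ≥ 8? Yes ✓.

CD lower bound = 8, actual |A + B| = 12.


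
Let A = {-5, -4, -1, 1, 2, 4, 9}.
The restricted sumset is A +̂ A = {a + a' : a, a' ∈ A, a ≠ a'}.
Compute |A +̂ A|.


Restricted sumset: A +̂ A = {a + a' : a ∈ A, a' ∈ A, a ≠ a'}.
Equivalently, take A + A and drop any sum 2a that is achievable ONLY as a + a for a ∈ A (i.e. sums representable only with equal summands).
Enumerate pairs (a, a') with a < a' (symmetric, so each unordered pair gives one sum; this covers all a ≠ a'):
  -5 + -4 = -9
  -5 + -1 = -6
  -5 + 1 = -4
  -5 + 2 = -3
  -5 + 4 = -1
  -5 + 9 = 4
  -4 + -1 = -5
  -4 + 1 = -3
  -4 + 2 = -2
  -4 + 4 = 0
  -4 + 9 = 5
  -1 + 1 = 0
  -1 + 2 = 1
  -1 + 4 = 3
  -1 + 9 = 8
  1 + 2 = 3
  1 + 4 = 5
  1 + 9 = 10
  2 + 4 = 6
  2 + 9 = 11
  4 + 9 = 13
Collected distinct sums: {-9, -6, -5, -4, -3, -2, -1, 0, 1, 3, 4, 5, 6, 8, 10, 11, 13}
|A +̂ A| = 17
(Reference bound: |A +̂ A| ≥ 2|A| - 3 for |A| ≥ 2, with |A| = 7 giving ≥ 11.)

|A +̂ A| = 17


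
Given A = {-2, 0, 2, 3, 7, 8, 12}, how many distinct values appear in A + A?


A + A = {a + a' : a, a' ∈ A}; |A| = 7.
General bounds: 2|A| - 1 ≤ |A + A| ≤ |A|(|A|+1)/2, i.e. 13 ≤ |A + A| ≤ 28.
Lower bound 2|A|-1 is attained iff A is an arithmetic progression.
Enumerate sums a + a' for a ≤ a' (symmetric, so this suffices):
a = -2: -2+-2=-4, -2+0=-2, -2+2=0, -2+3=1, -2+7=5, -2+8=6, -2+12=10
a = 0: 0+0=0, 0+2=2, 0+3=3, 0+7=7, 0+8=8, 0+12=12
a = 2: 2+2=4, 2+3=5, 2+7=9, 2+8=10, 2+12=14
a = 3: 3+3=6, 3+7=10, 3+8=11, 3+12=15
a = 7: 7+7=14, 7+8=15, 7+12=19
a = 8: 8+8=16, 8+12=20
a = 12: 12+12=24
Distinct sums: {-4, -2, 0, 1, 2, 3, 4, 5, 6, 7, 8, 9, 10, 11, 12, 14, 15, 16, 19, 20, 24}
|A + A| = 21

|A + A| = 21


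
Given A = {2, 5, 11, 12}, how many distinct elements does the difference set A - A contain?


A - A = {a - a' : a, a' ∈ A}; |A| = 4.
Bounds: 2|A|-1 ≤ |A - A| ≤ |A|² - |A| + 1, i.e. 7 ≤ |A - A| ≤ 13.
Note: 0 ∈ A - A always (from a - a). The set is symmetric: if d ∈ A - A then -d ∈ A - A.
Enumerate nonzero differences d = a - a' with a > a' (then include -d):
Positive differences: {1, 3, 6, 7, 9, 10}
Full difference set: {0} ∪ (positive diffs) ∪ (negative diffs).
|A - A| = 1 + 2·6 = 13 (matches direct enumeration: 13).

|A - A| = 13


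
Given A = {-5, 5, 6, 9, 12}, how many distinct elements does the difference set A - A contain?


A - A = {a - a' : a, a' ∈ A}; |A| = 5.
Bounds: 2|A|-1 ≤ |A - A| ≤ |A|² - |A| + 1, i.e. 9 ≤ |A - A| ≤ 21.
Note: 0 ∈ A - A always (from a - a). The set is symmetric: if d ∈ A - A then -d ∈ A - A.
Enumerate nonzero differences d = a - a' with a > a' (then include -d):
Positive differences: {1, 3, 4, 6, 7, 10, 11, 14, 17}
Full difference set: {0} ∪ (positive diffs) ∪ (negative diffs).
|A - A| = 1 + 2·9 = 19 (matches direct enumeration: 19).

|A - A| = 19


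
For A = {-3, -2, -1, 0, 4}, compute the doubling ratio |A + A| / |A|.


|A| = 5.
Compute A + A by enumerating all 25 pairs.
A + A = {-6, -5, -4, -3, -2, -1, 0, 1, 2, 3, 4, 8}, so |A + A| = 12.
K = |A + A| / |A| = 12/5 (already in lowest terms) ≈ 2.4000.
Reference: AP of size 5 gives K = 9/5 ≈ 1.8000; a fully generic set of size 5 gives K ≈ 3.0000.

|A| = 5, |A + A| = 12, K = 12/5.


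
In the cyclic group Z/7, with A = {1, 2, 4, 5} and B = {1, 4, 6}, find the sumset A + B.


Work in Z/7Z: reduce every sum a + b modulo 7.
Enumerate all 12 pairs:
a = 1: 1+1=2, 1+4=5, 1+6=0
a = 2: 2+1=3, 2+4=6, 2+6=1
a = 4: 4+1=5, 4+4=1, 4+6=3
a = 5: 5+1=6, 5+4=2, 5+6=4
Distinct residues collected: {0, 1, 2, 3, 4, 5, 6}
|A + B| = 7 (out of 7 total residues).

A + B = {0, 1, 2, 3, 4, 5, 6}


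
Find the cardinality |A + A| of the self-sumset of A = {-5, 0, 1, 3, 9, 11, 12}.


A + A = {a + a' : a, a' ∈ A}; |A| = 7.
General bounds: 2|A| - 1 ≤ |A + A| ≤ |A|(|A|+1)/2, i.e. 13 ≤ |A + A| ≤ 28.
Lower bound 2|A|-1 is attained iff A is an arithmetic progression.
Enumerate sums a + a' for a ≤ a' (symmetric, so this suffices):
a = -5: -5+-5=-10, -5+0=-5, -5+1=-4, -5+3=-2, -5+9=4, -5+11=6, -5+12=7
a = 0: 0+0=0, 0+1=1, 0+3=3, 0+9=9, 0+11=11, 0+12=12
a = 1: 1+1=2, 1+3=4, 1+9=10, 1+11=12, 1+12=13
a = 3: 3+3=6, 3+9=12, 3+11=14, 3+12=15
a = 9: 9+9=18, 9+11=20, 9+12=21
a = 11: 11+11=22, 11+12=23
a = 12: 12+12=24
Distinct sums: {-10, -5, -4, -2, 0, 1, 2, 3, 4, 6, 7, 9, 10, 11, 12, 13, 14, 15, 18, 20, 21, 22, 23, 24}
|A + A| = 24

|A + A| = 24


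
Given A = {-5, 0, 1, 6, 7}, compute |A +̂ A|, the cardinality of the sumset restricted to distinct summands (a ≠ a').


Restricted sumset: A +̂ A = {a + a' : a ∈ A, a' ∈ A, a ≠ a'}.
Equivalently, take A + A and drop any sum 2a that is achievable ONLY as a + a for a ∈ A (i.e. sums representable only with equal summands).
Enumerate pairs (a, a') with a < a' (symmetric, so each unordered pair gives one sum; this covers all a ≠ a'):
  -5 + 0 = -5
  -5 + 1 = -4
  -5 + 6 = 1
  -5 + 7 = 2
  0 + 1 = 1
  0 + 6 = 6
  0 + 7 = 7
  1 + 6 = 7
  1 + 7 = 8
  6 + 7 = 13
Collected distinct sums: {-5, -4, 1, 2, 6, 7, 8, 13}
|A +̂ A| = 8
(Reference bound: |A +̂ A| ≥ 2|A| - 3 for |A| ≥ 2, with |A| = 5 giving ≥ 7.)

|A +̂ A| = 8


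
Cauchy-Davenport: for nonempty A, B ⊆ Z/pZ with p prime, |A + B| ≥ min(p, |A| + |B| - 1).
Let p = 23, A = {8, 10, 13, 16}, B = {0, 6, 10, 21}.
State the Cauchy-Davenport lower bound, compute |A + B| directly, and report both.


Cauchy-Davenport: |A + B| ≥ min(p, |A| + |B| - 1) for A, B nonempty in Z/pZ.
|A| = 4, |B| = 4, p = 23.
CD lower bound = min(23, 4 + 4 - 1) = min(23, 7) = 7.
Compute A + B mod 23 directly:
a = 8: 8+0=8, 8+6=14, 8+10=18, 8+21=6
a = 10: 10+0=10, 10+6=16, 10+10=20, 10+21=8
a = 13: 13+0=13, 13+6=19, 13+10=0, 13+21=11
a = 16: 16+0=16, 16+6=22, 16+10=3, 16+21=14
A + B = {0, 3, 6, 8, 10, 11, 13, 14, 16, 18, 19, 20, 22}, so |A + B| = 13.
Verify: 13 ≥ 7? Yes ✓.

CD lower bound = 7, actual |A + B| = 13.


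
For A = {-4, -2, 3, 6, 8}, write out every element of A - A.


A - A = {a - a' : a, a' ∈ A}.
Compute a - a' for each ordered pair (a, a'):
a = -4: -4--4=0, -4--2=-2, -4-3=-7, -4-6=-10, -4-8=-12
a = -2: -2--4=2, -2--2=0, -2-3=-5, -2-6=-8, -2-8=-10
a = 3: 3--4=7, 3--2=5, 3-3=0, 3-6=-3, 3-8=-5
a = 6: 6--4=10, 6--2=8, 6-3=3, 6-6=0, 6-8=-2
a = 8: 8--4=12, 8--2=10, 8-3=5, 8-6=2, 8-8=0
Collecting distinct values (and noting 0 appears from a-a):
A - A = {-12, -10, -8, -7, -5, -3, -2, 0, 2, 3, 5, 7, 8, 10, 12}
|A - A| = 15

A - A = {-12, -10, -8, -7, -5, -3, -2, 0, 2, 3, 5, 7, 8, 10, 12}


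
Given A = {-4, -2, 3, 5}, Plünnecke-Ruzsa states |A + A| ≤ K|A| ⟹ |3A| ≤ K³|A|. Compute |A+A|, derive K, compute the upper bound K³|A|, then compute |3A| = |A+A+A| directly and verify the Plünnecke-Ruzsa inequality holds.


|A| = 4.
Step 1: Compute A + A by enumerating all 16 pairs.
A + A = {-8, -6, -4, -1, 1, 3, 6, 8, 10}, so |A + A| = 9.
Step 2: Doubling constant K = |A + A|/|A| = 9/4 = 9/4 ≈ 2.2500.
Step 3: Plünnecke-Ruzsa gives |3A| ≤ K³·|A| = (2.2500)³ · 4 ≈ 45.5625.
Step 4: Compute 3A = A + A + A directly by enumerating all triples (a,b,c) ∈ A³; |3A| = 16.
Step 5: Check 16 ≤ 45.5625? Yes ✓.

K = 9/4, Plünnecke-Ruzsa bound K³|A| ≈ 45.5625, |3A| = 16, inequality holds.


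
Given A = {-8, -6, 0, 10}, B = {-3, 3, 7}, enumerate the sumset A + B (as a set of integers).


A + B = {a + b : a ∈ A, b ∈ B}.
Enumerate all |A|·|B| = 4·3 = 12 pairs (a, b) and collect distinct sums.
a = -8: -8+-3=-11, -8+3=-5, -8+7=-1
a = -6: -6+-3=-9, -6+3=-3, -6+7=1
a = 0: 0+-3=-3, 0+3=3, 0+7=7
a = 10: 10+-3=7, 10+3=13, 10+7=17
Collecting distinct sums: A + B = {-11, -9, -5, -3, -1, 1, 3, 7, 13, 17}
|A + B| = 10

A + B = {-11, -9, -5, -3, -1, 1, 3, 7, 13, 17}


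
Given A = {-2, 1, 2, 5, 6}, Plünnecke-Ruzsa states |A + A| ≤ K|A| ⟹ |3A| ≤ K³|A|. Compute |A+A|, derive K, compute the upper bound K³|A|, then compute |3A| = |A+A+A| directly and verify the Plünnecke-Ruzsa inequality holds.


|A| = 5.
Step 1: Compute A + A by enumerating all 25 pairs.
A + A = {-4, -1, 0, 2, 3, 4, 6, 7, 8, 10, 11, 12}, so |A + A| = 12.
Step 2: Doubling constant K = |A + A|/|A| = 12/5 = 12/5 ≈ 2.4000.
Step 3: Plünnecke-Ruzsa gives |3A| ≤ K³·|A| = (2.4000)³ · 5 ≈ 69.1200.
Step 4: Compute 3A = A + A + A directly by enumerating all triples (a,b,c) ∈ A³; |3A| = 22.
Step 5: Check 22 ≤ 69.1200? Yes ✓.

K = 12/5, Plünnecke-Ruzsa bound K³|A| ≈ 69.1200, |3A| = 22, inequality holds.
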